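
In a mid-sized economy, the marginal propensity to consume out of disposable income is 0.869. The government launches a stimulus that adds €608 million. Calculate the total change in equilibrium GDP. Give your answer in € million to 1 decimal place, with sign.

+€4,641.2 million

Expenditure multiplier = 1/(1 − MPC) = 1/(1 − 0.869) = 1/0.131 ≈ 7.634.
ΔY = k × ΔG = (+€608 million) / 0.131 ≈ +€4,641.2 million.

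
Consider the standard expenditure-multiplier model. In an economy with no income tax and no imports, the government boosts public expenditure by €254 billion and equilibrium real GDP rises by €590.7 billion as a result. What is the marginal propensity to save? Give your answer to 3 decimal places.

0.430

Implied spending multiplier k = ΔY/ΔG = 590.7/254 ≈ 2.3256.
Since k = 1/(1 − MPC), MPC = 1 − 1/k = 1 − ΔG/ΔY = 1 − 254/590.7 ≈ 0.570.
MPS = 1 − MPC = 0.430.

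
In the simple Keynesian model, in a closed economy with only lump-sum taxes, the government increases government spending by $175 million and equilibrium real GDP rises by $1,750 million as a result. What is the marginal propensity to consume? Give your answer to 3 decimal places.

Implied spending multiplier k = ΔY/ΔG = 1,750/175 = 10.
Since k = 1/(1 − MPC), MPC = 1 − 1/k = 1 − ΔG/ΔY = 1 − 175/1,750 = 0.900.

0.900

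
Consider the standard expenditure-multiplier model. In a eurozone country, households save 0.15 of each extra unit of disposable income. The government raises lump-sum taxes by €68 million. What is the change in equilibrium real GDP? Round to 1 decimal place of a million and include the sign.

−€385.3 million

MPC = 1 − MPS = 1 − 0.15 = 0.85.
A lump-sum tax change of +€68 million shifts disposable income by −€68 million; first-round consumption changes by −c × ΔT = −0.85 × (+€68 million) = −€57.8 million.
Expenditure multiplier = 1/(1 − MPC) = 1/(1 − 0.85) = 1/0.15 ≈ 6.667.
The tax multiplier is −c × k ≈ −5.667, so ΔY = k × (−c·ΔT) = (−€57.8 million) / 0.15 ≈ −€385.3 million.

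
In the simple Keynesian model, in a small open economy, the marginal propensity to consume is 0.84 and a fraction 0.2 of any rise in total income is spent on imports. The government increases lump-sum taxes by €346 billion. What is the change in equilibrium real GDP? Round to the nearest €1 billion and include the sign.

A lump-sum tax change of +€346 billion shifts disposable income by −€346 billion; first-round consumption changes by −c × ΔT = −0.84 × (+€346 billion) = −€290.64 billion.
Expenditure multiplier = 1/(1 − c + m) = 1/(1 − 0.84 + 0.2) = 1/0.36 ≈ 2.778.
The tax multiplier is −c × k ≈ −2.333, so ΔY = k × (−c·ΔT) = (−€290.64 billion) / 0.36 ≈ −€807 billion.

−€807 billion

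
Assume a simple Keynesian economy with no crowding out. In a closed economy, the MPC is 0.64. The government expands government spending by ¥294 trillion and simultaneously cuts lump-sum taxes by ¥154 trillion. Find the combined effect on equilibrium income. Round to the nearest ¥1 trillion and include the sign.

+¥1,090 trillion

Expenditure multiplier = 1/(1 − MPC) = 1/(1 − 0.64) = 1/0.36 ≈ 2.778.
ΔG contributes k·ΔG = (+¥294 trillion) / 0.36 ≈ +¥816.7 trillion.
ΔT of −¥154 trillion changes first-round spending by −c·ΔT = +¥98.56 trillion, contributing k·(−c·ΔT) = (+¥98.56 trillion) / 0.36 ≈ +¥273.8 trillion.
Net ΔY = k(ΔG − c·ΔT) = (+¥392.56 trillion) / 0.36 ≈ +¥1,090 trillion.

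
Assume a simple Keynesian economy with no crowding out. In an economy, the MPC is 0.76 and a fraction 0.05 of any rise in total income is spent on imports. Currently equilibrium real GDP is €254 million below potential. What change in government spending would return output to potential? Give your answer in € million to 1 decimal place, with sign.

+€73.7 million

Spending multiplier = 1/(1 − c + m) = 1/(1 − 0.76 + 0.05) = 1/0.29 ≈ 3.448.
Need ΔY = +€254 million, so ΔG = ΔY/k = (+€254 million) × 0.29 ≈ +€73.7 million.
The government should increase government spending by €73.7 million.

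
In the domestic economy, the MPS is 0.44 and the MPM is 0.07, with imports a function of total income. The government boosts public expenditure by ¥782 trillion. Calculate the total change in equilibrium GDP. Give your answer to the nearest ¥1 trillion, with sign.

MPC = 1 − MPS = 1 − 0.44 = 0.56.
Government-spending multiplier = 1/(1 − c + m) = 1/(1 − 0.56 + 0.07) = 1/0.51 ≈ 1.961.
ΔY = k × ΔG = (+¥782 trillion) / 0.51 ≈ +¥1,533 trillion.

+¥1,533 trillion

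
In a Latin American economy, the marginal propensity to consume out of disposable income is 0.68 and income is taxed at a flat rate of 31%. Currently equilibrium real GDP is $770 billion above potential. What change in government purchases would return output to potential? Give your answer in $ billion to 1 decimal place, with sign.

Spending multiplier = 1/(1 − c(1−t)) = 1/(1 − 0.68×0.69) = 1/0.5308 ≈ 1.884.
Need ΔY = −$770 billion, so ΔG = ΔY/k = (−$770 billion) × 0.5308 ≈ −$408.7 billion.
The government should cut government purchases by $408.7 billion.

−$408.7 billion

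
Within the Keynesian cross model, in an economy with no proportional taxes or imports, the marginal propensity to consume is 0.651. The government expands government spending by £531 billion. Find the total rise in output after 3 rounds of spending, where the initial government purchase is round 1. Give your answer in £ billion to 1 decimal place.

Round 1 adds ΔG = £531 billion; each later round is MPC = 0.651 times the previous.
After 3 rounds: 531 + 345.681 + 225.038331 = ΔG·(1 − c^3)/(1 − c) = 531 × (1 − 0.275894451)/0.349 ≈ £1,101.7 billion.

£1,101.7 billion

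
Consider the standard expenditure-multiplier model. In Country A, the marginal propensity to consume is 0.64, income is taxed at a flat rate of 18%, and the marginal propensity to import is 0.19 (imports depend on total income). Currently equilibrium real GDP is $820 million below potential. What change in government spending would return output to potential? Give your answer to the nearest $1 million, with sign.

Spending multiplier = 1/(1 − c(1−t) + m) = 1/(1 − 0.64×0.82 + 0.19) = 1/0.6652 ≈ 1.503.
Need ΔY = +$820 million, so ΔG = ΔY/k = (+$820 million) × 0.6652 ≈ +$545 million.
The government should increase government spending by $545 million.

+$545 million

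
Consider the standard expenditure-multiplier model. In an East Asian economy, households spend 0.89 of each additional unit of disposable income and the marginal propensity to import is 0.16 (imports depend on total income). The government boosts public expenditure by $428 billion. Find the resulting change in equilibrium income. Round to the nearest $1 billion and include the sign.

+$1,585 billion

Government-spending multiplier = 1/(1 − c + m) = 1/(1 − 0.89 + 0.16) = 1/0.27 ≈ 3.704.
ΔY = k × ΔG = (+$428 billion) / 0.27 ≈ +$1,585 billion.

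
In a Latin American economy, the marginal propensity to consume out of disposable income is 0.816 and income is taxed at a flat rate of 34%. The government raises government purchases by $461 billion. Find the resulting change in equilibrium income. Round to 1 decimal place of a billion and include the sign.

Spending multiplier = 1/(1 − c(1−t)) = 1/(1 − 0.816×0.66) = 1/0.46144 ≈ 2.167.
ΔY = k × ΔG = (+$461 billion) / 0.46144 ≈ +$999 billion.

+$999.0 billion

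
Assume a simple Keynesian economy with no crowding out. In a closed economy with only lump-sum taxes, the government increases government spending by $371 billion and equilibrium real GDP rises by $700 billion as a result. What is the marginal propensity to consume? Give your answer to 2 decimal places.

0.47

Implied spending multiplier k = ΔY/ΔG = 700/371 ≈ 1.8868.
Since k = 1/(1 − MPC), MPC = 1 − 1/k = 1 − ΔG/ΔY = 1 − 371/700 = 0.47.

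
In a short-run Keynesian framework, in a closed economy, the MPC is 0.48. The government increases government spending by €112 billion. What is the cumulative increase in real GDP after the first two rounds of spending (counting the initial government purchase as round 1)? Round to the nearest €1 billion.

€166 billion

Round 1 adds ΔG = €112 billion; each later round is MPC = 0.48 times the previous.
After 2 rounds: 112 + 53.76 = ΔG·(1 − c^2)/(1 − c) = 112 × (1 − 0.2304)/0.52 ≈ €166 billion.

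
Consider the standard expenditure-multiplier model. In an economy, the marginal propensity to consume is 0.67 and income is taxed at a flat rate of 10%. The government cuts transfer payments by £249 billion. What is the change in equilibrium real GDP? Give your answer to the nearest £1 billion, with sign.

−£420 billion

The transfer change shifts disposable income by −£249 billion, so first-round consumption changes by c·ΔTR = 0.67 × (−£249 billion) = −£166.83 billion.
Expenditure multiplier = 1/(1 − c(1−t)) = 1/(1 − 0.67×0.9) = 1/0.397 ≈ 2.519.
The transfer multiplier is c × k ≈ 1.688, so ΔY = k × (c·ΔTR) = (−£166.83 billion) / 0.397 ≈ −£420 billion.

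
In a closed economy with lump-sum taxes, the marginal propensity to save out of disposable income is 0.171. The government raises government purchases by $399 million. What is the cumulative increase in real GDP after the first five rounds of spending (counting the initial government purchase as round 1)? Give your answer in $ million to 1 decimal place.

MPC = 1 − MPS = 1 − 0.171 = 0.829.
Round 1 adds ΔG = $399 million; each later round is MPC = 0.829 times the previous.
After 5 rounds: 399 + 330.771 + 274.209159 + 227.319392811 + 188.447776640319 = ΔG·(1 − c^5)/(1 − c) = 399 × (1 − 0.391536859235149)/0.171 ≈ $1,419.7 million.

$1,419.7 million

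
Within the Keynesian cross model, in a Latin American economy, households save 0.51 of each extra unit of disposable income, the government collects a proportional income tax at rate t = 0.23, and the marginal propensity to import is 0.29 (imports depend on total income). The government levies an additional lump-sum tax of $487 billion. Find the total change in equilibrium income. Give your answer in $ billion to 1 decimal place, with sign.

MPC = 1 − MPS = 1 − 0.51 = 0.49.
A lump-sum tax change of +$487 billion shifts disposable income by −$487 billion; first-round consumption changes by −c × ΔT = −0.49 × (+$487 billion) = −$238.63 billion.
Expenditure multiplier = 1/(1 − c(1−t) + m) = 1/(1 − 0.49×0.77 + 0.29) = 1/0.9127 ≈ 1.096.
The tax multiplier is −c × k ≈ −0.537, so ΔY = k × (−c·ΔT) = (−$238.63 billion) / 0.9127 ≈ −$261.5 billion.

−$261.5 billion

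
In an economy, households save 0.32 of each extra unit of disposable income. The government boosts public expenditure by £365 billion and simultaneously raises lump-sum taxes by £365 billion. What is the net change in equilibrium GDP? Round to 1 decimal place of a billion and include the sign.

+£365.0 billion

MPC = 1 − MPS = 1 − 0.32 = 0.68.
Expenditure multiplier = 1/(1 − MPC) = 1/(1 − 0.68) = 1/0.32 = 3.125.
ΔG contributes k·ΔG = (+£365 billion) / 0.32 ≈ +£1,140.6 billion.
ΔT of +£365 billion changes first-round spending by −c·ΔT = −£248.2 billion, contributing k·(−c·ΔT) = (−£248.2 billion) / 0.32 ≈ −£775.6 billion.
With ΔG = ΔT and no other leakages, the balanced-budget multiplier is 1, so ΔY = ΔG = +£365 billion.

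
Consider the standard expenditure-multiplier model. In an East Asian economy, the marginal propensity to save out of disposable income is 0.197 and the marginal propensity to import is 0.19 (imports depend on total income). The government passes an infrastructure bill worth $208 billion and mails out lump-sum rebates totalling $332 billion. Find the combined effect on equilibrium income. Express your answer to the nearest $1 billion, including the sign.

+$1,226 billion

MPC = 1 − MPS = 1 − 0.197 = 0.803.
Expenditure multiplier = 1/(1 − c + m) = 1/(1 − 0.803 + 0.19) = 1/0.387 ≈ 2.584.
ΔG contributes k·ΔG = (+$208 billion) / 0.387 ≈ +$537.5 billion.
ΔT of −$332 billion changes first-round spending by −c·ΔT = +$266.596 billion, contributing k·(−c·ΔT) = (+$266.596 billion) / 0.387 ≈ +$688.9 billion.
Net ΔY = k(ΔG − c·ΔT) = (+$474.596 billion) / 0.387 ≈ +$1,226 billion.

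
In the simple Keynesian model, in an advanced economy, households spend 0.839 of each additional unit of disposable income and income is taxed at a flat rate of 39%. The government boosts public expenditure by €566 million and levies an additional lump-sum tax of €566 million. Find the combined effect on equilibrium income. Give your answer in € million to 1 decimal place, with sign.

+€186.7 million

Expenditure multiplier = 1/(1 − c(1−t)) = 1/(1 − 0.839×0.61) = 1/0.48821 ≈ 2.048.
ΔG contributes k·ΔG = (+€566 million) / 0.48821 ≈ +€1,159.3 million.
ΔT of +€566 million changes first-round spending by −c·ΔT = −€474.874 million, contributing k·(−c·ΔT) = (−€474.874 million) / 0.48821 ≈ −€972.7 million.
Net ΔY = k(ΔG − c·ΔT) = (+€91.126 million) / 0.48821 ≈ +€186.7 million.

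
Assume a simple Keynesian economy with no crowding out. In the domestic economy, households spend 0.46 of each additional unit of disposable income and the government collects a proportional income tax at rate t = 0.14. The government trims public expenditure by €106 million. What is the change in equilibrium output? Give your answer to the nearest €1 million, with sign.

Expenditure multiplier = 1/(1 − c(1−t)) = 1/(1 − 0.46×0.86) = 1/0.6044 ≈ 1.655.
ΔY = k × ΔG = (−€106 million) / 0.6044 ≈ −€175 million.

−€175 million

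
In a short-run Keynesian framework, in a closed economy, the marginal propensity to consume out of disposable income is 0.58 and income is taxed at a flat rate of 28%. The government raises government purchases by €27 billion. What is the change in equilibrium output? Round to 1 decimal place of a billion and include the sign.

Government-spending multiplier = 1/(1 − c(1−t)) = 1/(1 − 0.58×0.72) = 1/0.5824 ≈ 1.717.
ΔY = k × ΔG = (+€27 billion) / 0.5824 ≈ +€46.4 billion.

+€46.4 billion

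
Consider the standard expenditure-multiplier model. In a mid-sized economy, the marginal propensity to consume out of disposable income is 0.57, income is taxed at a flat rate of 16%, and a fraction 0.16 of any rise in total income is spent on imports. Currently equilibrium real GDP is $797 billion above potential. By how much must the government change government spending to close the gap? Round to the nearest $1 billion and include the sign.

Spending multiplier = 1/(1 − c(1−t) + m) = 1/(1 − 0.57×0.84 + 0.16) = 1/0.6812 ≈ 1.468.
Need ΔY = −$797 billion, so ΔG = ΔY/k = (−$797 billion) × 0.6812 ≈ −$543 billion.
The government should cut government spending by $543 billion.

−$543 billion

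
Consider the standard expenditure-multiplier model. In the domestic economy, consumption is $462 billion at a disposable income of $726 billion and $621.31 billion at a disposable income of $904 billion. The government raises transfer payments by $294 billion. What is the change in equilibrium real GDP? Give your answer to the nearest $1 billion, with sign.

MPC = ΔC/ΔYd = (621.31 − 462)/(904 − 726) = 159.31/178 = 0.895.
The transfer change shifts disposable income by +$294 billion, so first-round consumption changes by c·ΔTR = 0.895 × (+$294 billion) = +$263.13 billion.
Expenditure multiplier = 1/(1 − MPC) = 1/(1 − 0.895) = 1/0.105 ≈ 9.524.
The transfer multiplier is c × k ≈ 8.524, so ΔY = k × (c·ΔTR) = (+$263.13 billion) / 0.105 = +$2,506 billion.

+$2,506 billion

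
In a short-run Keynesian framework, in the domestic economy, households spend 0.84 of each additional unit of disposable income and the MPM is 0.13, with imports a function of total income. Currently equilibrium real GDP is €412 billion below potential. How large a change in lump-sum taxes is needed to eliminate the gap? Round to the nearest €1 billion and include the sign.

Spending multiplier = 1/(1 − c + m) = 1/(1 − 0.84 + 0.13) = 1/0.29 ≈ 3.448.
Tax multiplier = −c·k = −0.84/0.29 ≈ −2.897. Need ΔY = +€412 billion, so ΔT = ΔY/(−c·k) = −(+€412 billion) × 0.29 / 0.84 ≈ −€142 billion.
The government should cut lump-sum taxes by €142 billion.

−€142 billion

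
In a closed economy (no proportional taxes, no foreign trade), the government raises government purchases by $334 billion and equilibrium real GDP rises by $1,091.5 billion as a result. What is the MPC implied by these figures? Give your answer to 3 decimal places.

0.694

Implied spending multiplier k = ΔY/ΔG = 1,091.5/334 ≈ 3.268.
Since k = 1/(1 − MPC), MPC = 1 − 1/k = 1 − ΔG/ΔY = 1 − 334/1,091.5 ≈ 0.694.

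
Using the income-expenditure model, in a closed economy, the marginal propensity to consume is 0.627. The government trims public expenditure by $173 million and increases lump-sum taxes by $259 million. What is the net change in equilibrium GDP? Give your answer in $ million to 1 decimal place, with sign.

Expenditure multiplier = 1/(1 − MPC) = 1/(1 − 0.627) = 1/0.373 ≈ 2.681.
ΔG contributes k·ΔG = (−$173 million) / 0.373 ≈ −$463.8 million.
ΔT of +$259 million changes first-round spending by −c·ΔT = −$162.393 million, contributing k·(−c·ΔT) = (−$162.393 million) / 0.373 ≈ −$435.4 million.
Net ΔY = k(ΔG − c·ΔT) = (−$335.393 million) / 0.373 ≈ −$899.2 million.

−$899.2 million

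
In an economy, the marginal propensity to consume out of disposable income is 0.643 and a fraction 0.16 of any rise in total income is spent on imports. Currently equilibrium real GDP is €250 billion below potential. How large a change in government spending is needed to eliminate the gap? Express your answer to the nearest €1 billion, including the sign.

Spending multiplier = 1/(1 − c + m) = 1/(1 − 0.643 + 0.16) = 1/0.517 ≈ 1.934.
Need ΔY = +€250 billion, so ΔG = ΔY/k = (+€250 billion) × 0.517 ≈ +€129 billion.
The government should increase government spending by €129 billion.

+€129 billion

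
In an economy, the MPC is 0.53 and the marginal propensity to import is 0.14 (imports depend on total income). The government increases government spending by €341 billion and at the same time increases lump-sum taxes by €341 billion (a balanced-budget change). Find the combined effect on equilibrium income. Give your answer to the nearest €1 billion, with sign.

+€263 billion

Expenditure multiplier = 1/(1 − c + m) = 1/(1 − 0.53 + 0.14) = 1/0.61 ≈ 1.639.
ΔG contributes k·ΔG = (+€341 billion) / 0.61 ≈ +€559 billion.
ΔT of +€341 billion changes first-round spending by −c·ΔT = −€180.73 billion, contributing k·(−c·ΔT) = (−€180.73 billion) / 0.61 ≈ −€296.3 billion.
Net ΔY = k(ΔG − c·ΔT) = (+€160.27 billion) / 0.61 ≈ +€263 billion.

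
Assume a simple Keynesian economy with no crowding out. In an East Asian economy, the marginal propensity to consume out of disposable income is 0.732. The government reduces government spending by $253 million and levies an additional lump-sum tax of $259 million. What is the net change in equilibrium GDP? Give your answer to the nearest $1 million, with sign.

Expenditure multiplier = 1/(1 − MPC) = 1/(1 − 0.732) = 1/0.268 ≈ 3.731.
ΔG contributes k·ΔG = (−$253 million) / 0.268 ≈ −$944 million.
ΔT of +$259 million changes first-round spending by −c·ΔT = −$189.588 million, contributing k·(−c·ΔT) = (−$189.588 million) / 0.268 ≈ −$707.4 million.
Net ΔY = k(ΔG − c·ΔT) = (−$442.588 million) / 0.268 ≈ −$1,651 million.

−$1,651 million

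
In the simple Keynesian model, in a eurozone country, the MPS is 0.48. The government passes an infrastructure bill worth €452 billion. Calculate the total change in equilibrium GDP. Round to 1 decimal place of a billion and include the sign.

MPC = 1 − MPS = 1 − 0.48 = 0.52.
Government-spending multiplier = 1/(1 − MPC) = 1/(1 − 0.52) = 1/0.48 ≈ 2.083.
ΔY = k × ΔG = (+€452 billion) / 0.48 ≈ +€941.7 billion.

+€941.7 billion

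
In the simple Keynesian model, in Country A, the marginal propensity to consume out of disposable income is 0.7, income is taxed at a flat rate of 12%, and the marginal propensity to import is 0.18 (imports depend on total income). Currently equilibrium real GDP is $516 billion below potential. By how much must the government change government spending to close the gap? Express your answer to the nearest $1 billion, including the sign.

+$291 billion

Spending multiplier = 1/(1 − c(1−t) + m) = 1/(1 − 0.7×0.88 + 0.18) = 1/0.564 ≈ 1.773.
Need ΔY = +$516 billion, so ΔG = ΔY/k = (+$516 billion) × 0.564 ≈ +$291 billion.
The government should increase government spending by $291 billion.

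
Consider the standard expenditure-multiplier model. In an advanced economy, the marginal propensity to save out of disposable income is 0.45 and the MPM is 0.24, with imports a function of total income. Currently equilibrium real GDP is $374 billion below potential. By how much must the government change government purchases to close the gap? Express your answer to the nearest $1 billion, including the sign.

MPC = 1 − MPS = 1 − 0.45 = 0.55.
Spending multiplier = 1/(1 − c + m) = 1/(1 − 0.55 + 0.24) = 1/0.69 ≈ 1.449.
Need ΔY = +$374 billion, so ΔG = ΔY/k = (+$374 billion) × 0.69 ≈ +$258 billion.
The government should increase government purchases by $258 billion.

+$258 billion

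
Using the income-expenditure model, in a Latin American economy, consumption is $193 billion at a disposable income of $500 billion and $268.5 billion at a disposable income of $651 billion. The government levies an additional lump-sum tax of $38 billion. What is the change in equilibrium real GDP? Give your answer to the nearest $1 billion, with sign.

−$38 billion

MPC = ΔC/ΔYd = (268.5 − 193)/(651 − 500) = 75.5/151 = 0.5.
A lump-sum tax change of +$38 billion shifts disposable income by −$38 billion; first-round consumption changes by −c × ΔT = −0.5 × (+$38 billion) = −$19 billion.
Expenditure multiplier = 1/(1 − MPC) = 1/(1 − 0.5) = 1/0.5 = 2.
The tax multiplier is −c × k = −1, so ΔY = k × (−c·ΔT) = (−$19 billion) / 0.5 = −$38 billion.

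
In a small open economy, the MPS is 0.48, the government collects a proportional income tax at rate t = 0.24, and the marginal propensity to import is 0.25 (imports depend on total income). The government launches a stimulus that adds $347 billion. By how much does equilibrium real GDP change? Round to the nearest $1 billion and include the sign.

+$406 billion

MPC = 1 − MPS = 1 − 0.48 = 0.52.
Spending multiplier = 1/(1 − c(1−t) + m) = 1/(1 − 0.52×0.76 + 0.25) = 1/0.8548 ≈ 1.17.
ΔY = k × ΔG = (+$347 billion) / 0.8548 ≈ +$406 billion.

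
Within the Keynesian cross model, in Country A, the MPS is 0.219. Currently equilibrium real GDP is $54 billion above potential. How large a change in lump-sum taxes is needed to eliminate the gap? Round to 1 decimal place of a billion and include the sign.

+$15.1 billion

MPC = 1 − MPS = 1 − 0.219 = 0.781.
Spending multiplier = 1/(1 − MPC) = 1/(1 − 0.781) = 1/0.219 ≈ 4.566.
Tax multiplier = −c·k = −0.781/0.219 ≈ −3.566. Need ΔY = −$54 billion, so ΔT = ΔY/(−c·k) = −(−$54 billion) × 0.219 / 0.781 ≈ +$15.1 billion.
The government should raise lump-sum taxes by $15.1 billion.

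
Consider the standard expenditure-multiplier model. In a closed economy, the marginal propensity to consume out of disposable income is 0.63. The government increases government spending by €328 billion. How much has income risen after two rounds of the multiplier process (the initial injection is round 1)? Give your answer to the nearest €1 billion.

€535 billion

Round 1 adds ΔG = €328 billion; each later round is MPC = 0.63 times the previous.
After 2 rounds: 328 + 206.64 = ΔG·(1 − c^2)/(1 − c) = 328 × (1 − 0.3969)/0.37 ≈ €535 billion.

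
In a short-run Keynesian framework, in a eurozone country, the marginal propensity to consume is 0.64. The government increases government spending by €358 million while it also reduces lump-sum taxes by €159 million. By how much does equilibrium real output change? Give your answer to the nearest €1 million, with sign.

+€1,277 million

Expenditure multiplier = 1/(1 − MPC) = 1/(1 − 0.64) = 1/0.36 ≈ 2.778.
ΔG contributes k·ΔG = (+€358 million) / 0.36 ≈ +€994.4 million.
ΔT of −€159 million changes first-round spending by −c·ΔT = +€101.76 million, contributing k·(−c·ΔT) = (+€101.76 million) / 0.36 ≈ +€282.7 million.
Net ΔY = k(ΔG − c·ΔT) = (+€459.76 million) / 0.36 ≈ +€1,277 million.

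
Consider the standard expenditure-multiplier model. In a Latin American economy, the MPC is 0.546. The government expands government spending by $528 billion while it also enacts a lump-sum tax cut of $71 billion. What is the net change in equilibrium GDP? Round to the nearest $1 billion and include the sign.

+$1,248 billion

Expenditure multiplier = 1/(1 − MPC) = 1/(1 − 0.546) = 1/0.454 ≈ 2.203.
ΔG contributes k·ΔG = (+$528 billion) / 0.454 ≈ +$1,163 billion.
ΔT of −$71 billion changes first-round spending by −c·ΔT = +$38.766 billion, contributing k·(−c·ΔT) = (+$38.766 billion) / 0.454 ≈ +$85.4 billion.
Net ΔY = k(ΔG − c·ΔT) = (+$566.766 billion) / 0.454 ≈ +$1,248 billion.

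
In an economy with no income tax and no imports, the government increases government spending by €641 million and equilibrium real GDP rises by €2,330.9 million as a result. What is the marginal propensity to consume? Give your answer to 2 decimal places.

0.72

Implied spending multiplier k = ΔY/ΔG = 2,330.9/641 ≈ 3.6363.
Since k = 1/(1 − MPC), MPC = 1 − 1/k = 1 − ΔG/ΔY = 1 − 641/2,330.9 ≈ 0.72.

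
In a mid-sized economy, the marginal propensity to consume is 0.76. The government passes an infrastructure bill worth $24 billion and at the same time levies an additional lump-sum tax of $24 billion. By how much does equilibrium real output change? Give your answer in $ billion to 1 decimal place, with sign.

Expenditure multiplier = 1/(1 − MPC) = 1/(1 − 0.76) = 1/0.24 ≈ 4.167.
ΔG contributes k·ΔG = (+$24 billion) / 0.24 = +$100 billion.
ΔT of +$24 billion changes first-round spending by −c·ΔT = −$18.24 billion, contributing k·(−c·ΔT) = (−$18.24 billion) / 0.24 = −$76 billion.
With ΔG = ΔT and no other leakages, the balanced-budget multiplier is 1, so ΔY = ΔG = +$24 billion.

+$24.0 billion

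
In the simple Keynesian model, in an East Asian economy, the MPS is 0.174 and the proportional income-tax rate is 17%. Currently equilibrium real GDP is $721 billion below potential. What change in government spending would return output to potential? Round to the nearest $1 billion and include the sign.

+$227 billion

MPC = 1 − MPS = 1 − 0.174 = 0.826.
Spending multiplier = 1/(1 − c(1−t)) = 1/(1 − 0.826×0.83) = 1/0.31442 ≈ 3.18.
Need ΔY = +$721 billion, so ΔG = ΔY/k = (+$721 billion) × 0.31442 ≈ +$227 billion.
The government should increase government spending by $227 billion.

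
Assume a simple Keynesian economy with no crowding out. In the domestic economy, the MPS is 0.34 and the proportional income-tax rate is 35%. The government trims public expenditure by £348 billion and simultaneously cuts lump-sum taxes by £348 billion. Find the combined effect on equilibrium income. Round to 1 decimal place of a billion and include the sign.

MPC = 1 − MPS = 1 − 0.34 = 0.66.
Expenditure multiplier = 1/(1 − c(1−t)) = 1/(1 − 0.66×0.65) = 1/0.571 ≈ 1.751.
ΔG contributes k·ΔG = (−£348 billion) / 0.571 ≈ −£609.5 billion.
ΔT of −£348 billion changes first-round spending by −c·ΔT = +£229.68 billion, contributing k·(−c·ΔT) = (+£229.68 billion) / 0.571 ≈ +£402.2 billion.
Net ΔY = k(ΔG − c·ΔT) = (−£118.32 billion) / 0.571 ≈ −£207.2 billion.

−£207.2 billion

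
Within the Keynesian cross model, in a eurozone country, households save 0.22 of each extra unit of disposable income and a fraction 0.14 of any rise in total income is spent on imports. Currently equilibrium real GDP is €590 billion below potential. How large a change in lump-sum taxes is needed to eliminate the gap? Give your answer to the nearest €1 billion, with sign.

MPC = 1 − MPS = 1 − 0.22 = 0.78.
Spending multiplier = 1/(1 − c + m) = 1/(1 − 0.78 + 0.14) = 1/0.36 ≈ 2.778.
Tax multiplier = −c·k = −0.78/0.36 ≈ −2.167. Need ΔY = +€590 billion, so ΔT = ΔY/(−c·k) = −(+€590 billion) × 0.36 / 0.78 ≈ −€272 billion.
The government should cut lump-sum taxes by €272 billion.

−€272 billion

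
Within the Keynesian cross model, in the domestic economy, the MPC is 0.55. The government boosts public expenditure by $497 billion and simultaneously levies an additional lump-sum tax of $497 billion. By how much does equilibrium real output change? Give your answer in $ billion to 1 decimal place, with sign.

+$497.0 billion

Expenditure multiplier = 1/(1 − MPC) = 1/(1 − 0.55) = 1/0.45 ≈ 2.222.
ΔG contributes k·ΔG = (+$497 billion) / 0.45 ≈ +$1,104.4 billion.
ΔT of +$497 billion changes first-round spending by −c·ΔT = −$273.35 billion, contributing k·(−c·ΔT) = (−$273.35 billion) / 0.45 ≈ −$607.4 billion.
With ΔG = ΔT and no other leakages, the balanced-budget multiplier is 1, so ΔY = ΔG = +$497 billion.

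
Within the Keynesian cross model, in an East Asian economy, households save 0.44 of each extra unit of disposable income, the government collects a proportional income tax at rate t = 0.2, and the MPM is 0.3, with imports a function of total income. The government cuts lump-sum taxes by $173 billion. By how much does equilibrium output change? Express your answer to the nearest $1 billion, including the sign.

+$114 billion

MPC = 1 − MPS = 1 − 0.44 = 0.56.
A lump-sum tax change of −$173 billion shifts disposable income by +$173 billion; first-round consumption changes by −c × ΔT = −0.56 × (−$173 billion) = +$96.88 billion.
Expenditure multiplier = 1/(1 − c(1−t) + m) = 1/(1 − 0.56×0.8 + 0.3) = 1/0.852 ≈ 1.174.
The tax multiplier is −c × k ≈ −0.657, so ΔY = k × (−c·ΔT) = (+$96.88 billion) / 0.852 ≈ +$114 billion.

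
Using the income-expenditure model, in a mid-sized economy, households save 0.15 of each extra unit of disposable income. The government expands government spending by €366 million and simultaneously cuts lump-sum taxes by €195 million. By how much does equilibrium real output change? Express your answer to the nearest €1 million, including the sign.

MPC = 1 − MPS = 1 − 0.15 = 0.85.
Expenditure multiplier = 1/(1 − MPC) = 1/(1 − 0.85) = 1/0.15 ≈ 6.667.
ΔG contributes k·ΔG = (+€366 million) / 0.15 = +€2,440 million.
ΔT of −€195 million changes first-round spending by −c·ΔT = +€165.75 million, contributing k·(−c·ΔT) = (+€165.75 million) / 0.15 = +€1,105 million.
Net ΔY = k(ΔG − c·ΔT) = (+€531.75 million) / 0.15 = +€3,545 million.

+€3,545 million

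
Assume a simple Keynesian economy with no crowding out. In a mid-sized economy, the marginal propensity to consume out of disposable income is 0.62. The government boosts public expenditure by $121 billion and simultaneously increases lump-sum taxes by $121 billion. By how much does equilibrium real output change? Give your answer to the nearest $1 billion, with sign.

+$121 billion

Expenditure multiplier = 1/(1 − MPC) = 1/(1 − 0.62) = 1/0.38 ≈ 2.632.
ΔG contributes k·ΔG = (+$121 billion) / 0.38 ≈ +$318.4 billion.
ΔT of +$121 billion changes first-round spending by −c·ΔT = −$75.02 billion, contributing k·(−c·ΔT) = (−$75.02 billion) / 0.38 ≈ −$197.4 billion.
With ΔG = ΔT and no other leakages, the balanced-budget multiplier is 1, so ΔY = ΔG = +$121 billion.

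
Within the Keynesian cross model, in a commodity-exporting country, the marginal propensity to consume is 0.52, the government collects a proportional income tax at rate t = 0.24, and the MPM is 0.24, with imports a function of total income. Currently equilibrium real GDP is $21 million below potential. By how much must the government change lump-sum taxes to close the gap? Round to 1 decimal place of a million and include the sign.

Spending multiplier = 1/(1 − c(1−t) + m) = 1/(1 − 0.52×0.76 + 0.24) = 1/0.8448 ≈ 1.184.
Tax multiplier = −c·k = −0.52/0.8448 ≈ −0.616. Need ΔY = +$21 million, so ΔT = ΔY/(−c·k) = −(+$21 million) × 0.8448 / 0.52 ≈ −$34.1 million.
The government should cut lump-sum taxes by $34.1 million.

−$34.1 million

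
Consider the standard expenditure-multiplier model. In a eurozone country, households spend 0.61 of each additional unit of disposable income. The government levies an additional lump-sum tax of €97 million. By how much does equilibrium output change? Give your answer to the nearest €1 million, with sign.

−€152 million

A lump-sum tax change of +€97 million shifts disposable income by −€97 million; first-round consumption changes by −c × ΔT = −0.61 × (+€97 million) = −€59.17 million.
Expenditure multiplier = 1/(1 − MPC) = 1/(1 − 0.61) = 1/0.39 ≈ 2.564.
The tax multiplier is −c × k ≈ −1.564, so ΔY = k × (−c·ΔT) = (−€59.17 million) / 0.39 ≈ −€152 million.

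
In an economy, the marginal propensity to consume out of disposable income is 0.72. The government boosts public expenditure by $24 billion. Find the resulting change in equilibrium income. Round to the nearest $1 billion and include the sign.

Expenditure multiplier = 1/(1 − MPC) = 1/(1 − 0.72) = 1/0.28 ≈ 3.571.
ΔY = k × ΔG = (+$24 billion) / 0.28 ≈ +$86 billion.

+$86 billion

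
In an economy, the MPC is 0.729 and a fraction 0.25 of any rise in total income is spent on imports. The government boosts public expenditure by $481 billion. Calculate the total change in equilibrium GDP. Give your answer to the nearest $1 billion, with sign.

Government-spending multiplier = 1/(1 − c + m) = 1/(1 − 0.729 + 0.25) = 1/0.521 ≈ 1.919.
ΔY = k × ΔG = (+$481 billion) / 0.521 ≈ +$923 billion.

+$923 billion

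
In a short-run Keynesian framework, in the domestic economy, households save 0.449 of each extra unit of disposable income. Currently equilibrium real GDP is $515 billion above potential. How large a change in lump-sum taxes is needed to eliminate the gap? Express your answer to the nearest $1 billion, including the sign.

MPC = 1 − MPS = 1 − 0.449 = 0.551.
Spending multiplier = 1/(1 − MPC) = 1/(1 − 0.551) = 1/0.449 ≈ 2.227.
Tax multiplier = −c·k = −0.551/0.449 ≈ −1.227. Need ΔY = −$515 billion, so ΔT = ΔY/(−c·k) = −(−$515 billion) × 0.449 / 0.551 ≈ +$420 billion.
The government should raise lump-sum taxes by $420 billion.

+$420 billion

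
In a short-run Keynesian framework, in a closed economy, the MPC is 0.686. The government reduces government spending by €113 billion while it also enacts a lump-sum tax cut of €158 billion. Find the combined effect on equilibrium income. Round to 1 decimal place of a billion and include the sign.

Expenditure multiplier = 1/(1 − MPC) = 1/(1 − 0.686) = 1/0.314 ≈ 3.185.
ΔG contributes k·ΔG = (−€113 billion) / 0.314 ≈ −€359.9 billion.
ΔT of −€158 billion changes first-round spending by −c·ΔT = +€108.388 billion, contributing k·(−c·ΔT) = (+€108.388 billion) / 0.314 ≈ +€345.2 billion.
Net ΔY = k(ΔG − c·ΔT) = (−€4.612 billion) / 0.314 ≈ −€14.7 billion.

−€14.7 billion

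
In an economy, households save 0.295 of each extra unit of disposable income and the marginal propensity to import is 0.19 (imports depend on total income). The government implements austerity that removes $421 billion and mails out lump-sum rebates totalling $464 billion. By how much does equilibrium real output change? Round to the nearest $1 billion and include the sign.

MPC = 1 − MPS = 1 − 0.295 = 0.705.
Expenditure multiplier = 1/(1 − c + m) = 1/(1 − 0.705 + 0.19) = 1/0.485 ≈ 2.062.
ΔG contributes k·ΔG = (−$421 billion) / 0.485 ≈ −$868 billion.
ΔT of −$464 billion changes first-round spending by −c·ΔT = +$327.12 billion, contributing k·(−c·ΔT) = (+$327.12 billion) / 0.485 ≈ +$674.5 billion.
Net ΔY = k(ΔG − c·ΔT) = (−$93.88 billion) / 0.485 ≈ −$194 billion.

−$194 billion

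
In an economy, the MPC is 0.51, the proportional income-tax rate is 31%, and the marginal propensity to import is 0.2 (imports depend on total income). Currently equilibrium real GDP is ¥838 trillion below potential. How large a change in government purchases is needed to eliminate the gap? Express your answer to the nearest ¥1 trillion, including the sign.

+¥711 trillion

Spending multiplier = 1/(1 − c(1−t) + m) = 1/(1 − 0.51×0.69 + 0.2) = 1/0.8481 ≈ 1.179.
Need ΔY = +¥838 trillion, so ΔG = ΔY/k = (+¥838 trillion) × 0.8481 ≈ +¥711 trillion.
The government should increase government purchases by ¥711 trillion.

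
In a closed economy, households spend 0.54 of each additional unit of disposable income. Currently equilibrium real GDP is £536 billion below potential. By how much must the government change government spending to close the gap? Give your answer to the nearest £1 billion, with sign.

+£247 billion

Spending multiplier = 1/(1 − MPC) = 1/(1 − 0.54) = 1/0.46 ≈ 2.174.
Need ΔY = +£536 billion, so ΔG = ΔY/k = (+£536 billion) × 0.46 ≈ +£247 billion.
The government should increase government spending by £247 billion.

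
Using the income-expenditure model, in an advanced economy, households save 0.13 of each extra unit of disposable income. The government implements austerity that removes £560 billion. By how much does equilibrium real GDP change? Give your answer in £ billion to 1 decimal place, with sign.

MPC = 1 − MPS = 1 − 0.13 = 0.87.
Spending multiplier = 1/(1 − MPC) = 1/(1 − 0.87) = 1/0.13 ≈ 7.692.
ΔY = k × ΔG = (−£560 billion) / 0.13 ≈ −£4,307.7 billion.

−£4,307.7 billion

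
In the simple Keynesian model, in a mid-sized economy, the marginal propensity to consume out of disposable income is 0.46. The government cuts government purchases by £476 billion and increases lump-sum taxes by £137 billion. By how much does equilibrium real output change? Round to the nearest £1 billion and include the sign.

Expenditure multiplier = 1/(1 − MPC) = 1/(1 − 0.46) = 1/0.54 ≈ 1.852.
ΔG contributes k·ΔG = (−£476 billion) / 0.54 ≈ −£881.5 billion.
ΔT of +£137 billion changes first-round spending by −c·ΔT = −£63.02 billion, contributing k·(−c·ΔT) = (−£63.02 billion) / 0.54 ≈ −£116.7 billion.
Net ΔY = k(ΔG − c·ΔT) = (−£539.02 billion) / 0.54 ≈ −£998 billion.

−£998 billion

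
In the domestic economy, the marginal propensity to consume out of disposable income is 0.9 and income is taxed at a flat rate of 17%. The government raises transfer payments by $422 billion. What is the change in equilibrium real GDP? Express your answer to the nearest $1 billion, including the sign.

+$1,501 billion

The transfer change shifts disposable income by +$422 billion, so first-round consumption changes by c·ΔTR = 0.9 × (+$422 billion) = +$379.8 billion.
Expenditure multiplier = 1/(1 − c(1−t)) = 1/(1 − 0.9×0.83) = 1/0.253 ≈ 3.953.
The transfer multiplier is c × k ≈ 3.557, so ΔY = k × (c·ΔTR) = (+$379.8 billion) / 0.253 ≈ +$1,501 billion.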